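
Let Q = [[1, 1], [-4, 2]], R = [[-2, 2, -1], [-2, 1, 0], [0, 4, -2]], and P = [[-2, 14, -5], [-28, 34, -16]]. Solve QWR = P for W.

W = Q⁻¹PR⁻¹ (apply Q⁻¹ on the left and R⁻¹ on the right).
det Q = 6, so Q⁻¹ = [[1/3, -1/6], [2/3, 1/6]].
det R = 4; the adjugate gives R⁻¹ = [[-1/2, 0, 1/4], [-1, 1, 1/2], [-2, 2, 1/2]].
Q⁻¹P = [[4, -1, 1], [-6, 15, -6]].
W = (Q⁻¹P)R⁻¹ = [[-3, 1, 1], [0, 3, 3]].

W = [[-3, 1, 1], [0, 3, 3]]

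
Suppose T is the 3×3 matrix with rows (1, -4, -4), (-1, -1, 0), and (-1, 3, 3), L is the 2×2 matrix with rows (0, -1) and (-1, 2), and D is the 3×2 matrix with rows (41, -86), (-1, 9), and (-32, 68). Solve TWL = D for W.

W = [[4, -5], [3, 4], [-3, 5]]

W = T⁻¹DL⁻¹ (apply T⁻¹ on the left and L⁻¹ on the right).
T has determinant 1; T⁻¹ = [[-3, 0, -4], [3, -1, 4], [-4, 1, -5]].
det L = -1, so L⁻¹ = [[-2, -1], [-1, 0]].
T⁻¹D = [[5, -14], [-4, 5], [-5, 13]].
W = (T⁻¹D)L⁻¹ = [[4, -5], [3, 4], [-3, 5]].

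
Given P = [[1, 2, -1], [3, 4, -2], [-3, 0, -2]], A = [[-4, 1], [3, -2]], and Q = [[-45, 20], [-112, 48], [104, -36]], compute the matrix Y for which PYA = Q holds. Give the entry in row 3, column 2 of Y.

Isolating Y: multiply by P⁻¹ from the left and A⁻¹ from the right, so Y = P⁻¹QA⁻¹.
P has determinant 4; P⁻¹ = [[-2, 1, 0], [3, -5/4, -1/4], [3, -3/2, -1/2]].
det A = 5, so A⁻¹ = [[-2/5, -1/5], [-3/5, -4/5]].
P⁻¹Q = [[-22, 8], [-21, 9], [-19, 6]].
Y = (P⁻¹Q)A⁻¹ = [[4, -2], [3, -3], [4, -1]].

-1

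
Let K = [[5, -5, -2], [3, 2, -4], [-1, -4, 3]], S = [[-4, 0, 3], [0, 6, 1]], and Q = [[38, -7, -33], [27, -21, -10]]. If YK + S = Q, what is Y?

Y = [[5, 5, -2], [5, 1, 1]]

YK = Q − S = [[42, -7, -36], [27, -27, -11]].
K is on the right of Y, so right-multiply by K⁻¹: Y = (Q − S)K⁻¹.
det K = -5; the adjugate gives K⁻¹ = [[2, -23/5, -24/5], [1, -13/5, -14/5], [2, -5, -5]].
Y = (Q − S)K⁻¹ = [[5, 5, -2], [5, 1, 1]].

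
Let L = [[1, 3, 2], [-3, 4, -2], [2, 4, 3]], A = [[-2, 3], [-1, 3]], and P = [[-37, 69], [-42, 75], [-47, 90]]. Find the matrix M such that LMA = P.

M = L⁻¹PA⁻¹ (apply L⁻¹ on the left and A⁻¹ on the right).
det L = -5; the adjugate gives L⁻¹ = [[-4, 1/5, 14/5], [-1, 1/5, 4/5], [4, -2/5, -13/5]].
det A = -3; the adjugate gives A⁻¹ = [[-1, 1], [-1/3, 2/3]].
L⁻¹P = [[8, -9], [-9, 18], [-9, 12]].
M = (L⁻¹P)A⁻¹ = [[-5, 2], [3, 3], [5, -1]].

M = [[-5, 2], [3, 3], [5, -1]]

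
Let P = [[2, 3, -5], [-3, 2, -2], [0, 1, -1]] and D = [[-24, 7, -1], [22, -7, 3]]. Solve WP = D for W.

W = [[-3, 6, 4], [2, -6, -1]]

Since P sits to the right of W, W = DP⁻¹.
det P = 6, so P⁻¹ = [[0, -1/3, 2/3], [-1/2, -1/3, 19/6], [-1/2, -1/3, 13/6]].
W = DP⁻¹ = [[-24, 7, -1], [22, -7, 3]] · [[0, -1/3, 2/3], [-1/2, -1/3, 19/6], [-1/2, -1/3, 13/6]] = [[-3, 6, 4], [2, -6, -1]].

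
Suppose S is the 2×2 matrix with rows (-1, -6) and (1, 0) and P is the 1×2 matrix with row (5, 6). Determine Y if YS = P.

Y = [[-1, 4]]

Since S sits to the right of Y, Y = PS⁻¹.
S has determinant 6; S⁻¹ = [[0, 1], [-1/6, -1/6]].
Y = PS⁻¹ = [[5, 6]] · [[0, 1], [-1/6, -1/6]] = [[-1, 4]].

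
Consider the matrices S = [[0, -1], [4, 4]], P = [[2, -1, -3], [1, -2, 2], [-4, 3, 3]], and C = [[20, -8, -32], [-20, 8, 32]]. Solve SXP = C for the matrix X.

Left-multiply by S⁻¹ and right-multiply by P⁻¹: X = S⁻¹CP⁻¹.
det S = 4, so S⁻¹ = [[1, 1/4], [-1, 0]].
P has determinant 2; P⁻¹ = [[-6, -3, -4], [-11/2, -3, -7/2], [-5/2, -1, -3/2]].
S⁻¹C = [[15, -6, -24], [-20, 8, 32]].
X = (S⁻¹C)P⁻¹ = [[3, -3, -3], [-4, 4, 4]].

X = [[3, -3, -3], [-4, 4, 4]]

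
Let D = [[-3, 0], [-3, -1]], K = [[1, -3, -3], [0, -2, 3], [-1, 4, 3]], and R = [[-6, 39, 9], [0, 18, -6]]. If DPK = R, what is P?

P = D⁻¹RK⁻¹ (apply D⁻¹ on the left and K⁻¹ on the right).
det D = 3, so D⁻¹ = [[-1/3, 0], [1, -1]].
det K = -3; the adjugate gives K⁻¹ = [[6, 1, 5], [1, 0, 1], [2/3, 1/3, 2/3]].
D⁻¹R = [[2, -13, -3], [-6, 21, 15]].
P = (D⁻¹R)K⁻¹ = [[-3, 1, -5], [-5, -1, 1]].

P = [[-3, 1, -5], [-5, -1, 1]]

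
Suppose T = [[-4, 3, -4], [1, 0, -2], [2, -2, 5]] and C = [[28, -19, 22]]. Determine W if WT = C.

W = [[-5, 4, 2]]

Right-multiplying both sides by T⁻¹ gives W = CT⁻¹.
T has determinant -3; T⁻¹ = [[4/3, 7/3, 2], [3, 4, 4], [2/3, 2/3, 1]].
W = CT⁻¹ = [[28, -19, 22]] · [[4/3, 7/3, 2], [3, 4, 4], [2/3, 2/3, 1]] = [[-5, 4, 2]].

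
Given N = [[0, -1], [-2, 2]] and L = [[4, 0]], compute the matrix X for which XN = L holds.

Since N sits to the right of X, X = LN⁻¹.
det N = -2; the adjugate gives N⁻¹ = [[-1, -1/2], [-1, 0]].
X = LN⁻¹ = [[4, 0]] · [[-1, -1/2], [-1, 0]] = [[-4, -2]].

X = [[-4, -2]]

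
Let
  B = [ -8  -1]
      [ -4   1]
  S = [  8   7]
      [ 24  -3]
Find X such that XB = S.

X = [[-3, 4], [-1, -4]]

Right-multiplying both sides by B⁻¹ gives X = SB⁻¹.
det B = -12; the adjugate gives B⁻¹ = [[-1/12, -1/12], [-1/3, 2/3]].
X = SB⁻¹ = [[8, 7], [24, -3]] · [[-1/12, -1/12], [-1/3, 2/3]] = [[-3, 4], [-1, -4]].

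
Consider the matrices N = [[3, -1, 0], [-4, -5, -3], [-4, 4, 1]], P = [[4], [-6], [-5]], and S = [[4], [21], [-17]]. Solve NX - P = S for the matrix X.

X = [[1], [-5], [2]]

NX = S + P = [[8], [15], [-22]].
Left-multiplying both sides by N⁻¹ gives X = N⁻¹(S + P).
det N = 5, so N⁻¹ = [[7/5, 1/5, 3/5], [16/5, 3/5, 9/5], [-36/5, -8/5, -19/5]].
X = N⁻¹(S + P) = [[1], [-5], [2]].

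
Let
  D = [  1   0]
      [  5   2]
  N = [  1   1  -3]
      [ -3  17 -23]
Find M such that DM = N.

D is on the left of M, so left-multiply by D⁻¹: M = D⁻¹N.
D has determinant 2; D⁻¹ = [[1, 0], [-5/2, 1/2]].
M = D⁻¹N = [[1, 0], [-5/2, 1/2]] · [[1, 1, -3], [-3, 17, -23]] = [[1, 1, -3], [-4, 6, -4]].

M = [[1, 1, -3], [-4, 6, -4]]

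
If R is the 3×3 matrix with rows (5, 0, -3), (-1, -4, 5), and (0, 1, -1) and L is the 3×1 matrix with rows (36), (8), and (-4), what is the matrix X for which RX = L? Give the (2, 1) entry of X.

R is on the left of X, so left-multiply by R⁻¹: X = R⁻¹L.
det R = -2; the adjugate gives R⁻¹ = [[1/2, 3/2, 6], [1/2, 5/2, 11], [1/2, 5/2, 10]].
X = R⁻¹L = [[1/2, 3/2, 6], [1/2, 5/2, 11], [1/2, 5/2, 10]] · [[36], [8], [-4]] = [[6], [-6], [-2]].

-6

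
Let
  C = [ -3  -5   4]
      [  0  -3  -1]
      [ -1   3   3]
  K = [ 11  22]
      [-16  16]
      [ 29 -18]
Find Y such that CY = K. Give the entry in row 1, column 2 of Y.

Since C multiplies Y on the left, Y = C⁻¹K.
det C = 1, so C⁻¹ = [[-6, 27, 17], [1, -5, -3], [-3, 14, 9]].
Y = C⁻¹K = [[-6, 27, 17], [1, -5, -3], [-3, 14, 9]] · [[11, 22], [-16, 16], [29, -18]] = [[-5, -6], [4, -4], [4, -4]].

-6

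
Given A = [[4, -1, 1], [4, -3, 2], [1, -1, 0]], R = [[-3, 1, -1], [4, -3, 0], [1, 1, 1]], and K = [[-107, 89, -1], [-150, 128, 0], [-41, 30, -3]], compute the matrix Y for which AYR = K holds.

Isolating Y: multiply by A⁻¹ from the left and R⁻¹ from the right, so Y = A⁻¹KR⁻¹.
det A = 5, so A⁻¹ = [[2/5, -1/5, 1/5], [2/5, -1/5, -4/5], [-1/5, 3/5, -8/5]].
det R = -2, so R⁻¹ = [[3/2, 1, 3/2], [2, 1, 2], [-7/2, -2, -5/2]].
A⁻¹K = [[-21, 16, -1], [20, -14, 2], [-3, 11, 5]].
Y = (A⁻¹K)R⁻¹ = [[4, -3, 3], [-5, 2, -3], [0, -2, 5]].

Y = [[4, -3, 3], [-5, 2, -3], [0, -2, 5]]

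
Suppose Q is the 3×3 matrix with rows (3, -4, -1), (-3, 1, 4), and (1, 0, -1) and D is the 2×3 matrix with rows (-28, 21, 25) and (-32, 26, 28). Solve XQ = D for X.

X = [[-4, 5, -1], [-5, 6, 1]]

Since Q sits to the right of X, X = DQ⁻¹.
det Q = -6, so Q⁻¹ = [[1/6, 2/3, 5/2], [-1/6, 1/3, 3/2], [1/6, 2/3, 3/2]].
X = DQ⁻¹ = [[-28, 21, 25], [-32, 26, 28]] · [[1/6, 2/3, 5/2], [-1/6, 1/3, 3/2], [1/6, 2/3, 3/2]] = [[-4, 5, -1], [-5, 6, 1]].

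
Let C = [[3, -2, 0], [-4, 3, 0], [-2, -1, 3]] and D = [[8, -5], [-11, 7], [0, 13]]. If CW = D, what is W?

C is on the left of W, so left-multiply by C⁻¹: W = C⁻¹D.
det C = 3; the adjugate gives C⁻¹ = [[3, 2, 0], [4, 3, 0], [10/3, 7/3, 1/3]].
W = C⁻¹D = [[3, 2, 0], [4, 3, 0], [10/3, 7/3, 1/3]] · [[8, -5], [-11, 7], [0, 13]] = [[2, -1], [-1, 1], [1, 4]].

W = [[2, -1], [-1, 1], [1, 4]]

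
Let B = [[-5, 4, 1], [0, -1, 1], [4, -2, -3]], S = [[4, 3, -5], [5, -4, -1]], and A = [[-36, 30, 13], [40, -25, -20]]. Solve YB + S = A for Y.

Y = [[4, -1, -5], [-3, -1, 5]]

YB = A − S = [[-40, 27, 18], [35, -21, -19]].
Since B sits to the right of Y, Y = (A − S)B⁻¹.
det B = -5, so B⁻¹ = [[-1, -2, -1], [-4/5, -11/5, -1], [-4/5, -6/5, -1]].
Y = (A − S)B⁻¹ = [[4, -1, -5], [-3, -1, 5]].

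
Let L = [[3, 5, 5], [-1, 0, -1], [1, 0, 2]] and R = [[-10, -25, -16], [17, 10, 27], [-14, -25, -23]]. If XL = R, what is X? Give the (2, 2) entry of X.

-5

L is on the right of X, so right-multiply by L⁻¹: X = RL⁻¹.
L has determinant 5; L⁻¹ = [[0, -2, -1], [1/5, 1/5, -2/5], [0, 1, 1]].
X = RL⁻¹ = [[-10, -25, -16], [17, 10, 27], [-14, -25, -23]] · [[0, -2, -1], [1/5, 1/5, -2/5], [0, 1, 1]] = [[-5, -1, 4], [2, -5, 6], [-5, 0, 1]].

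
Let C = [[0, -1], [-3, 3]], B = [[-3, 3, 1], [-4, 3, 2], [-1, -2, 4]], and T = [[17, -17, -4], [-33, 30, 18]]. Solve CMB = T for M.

M = C⁻¹TB⁻¹ (apply C⁻¹ on the left and B⁻¹ on the right).
C has determinant -3; C⁻¹ = [[-1, -1/3], [-1, 0]].
det B = 5, so B⁻¹ = [[16/5, -14/5, 3/5], [14/5, -11/5, 2/5], [11/5, -9/5, 3/5]].
C⁻¹T = [[-6, 7, -2], [-17, 17, 4]].
M = (C⁻¹T)B⁻¹ = [[-4, 5, -2], [2, 3, -1]].

M = [[-4, 5, -2], [2, 3, -1]]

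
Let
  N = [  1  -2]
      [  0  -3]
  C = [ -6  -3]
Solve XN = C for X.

N is on the right of X, so right-multiply by N⁻¹: X = CN⁻¹.
N has determinant -3; N⁻¹ = [[1, -2/3], [0, -1/3]].
X = CN⁻¹ = [[-6, -3]] · [[1, -2/3], [0, -1/3]] = [[-6, 5]].

X = [[-6, 5]]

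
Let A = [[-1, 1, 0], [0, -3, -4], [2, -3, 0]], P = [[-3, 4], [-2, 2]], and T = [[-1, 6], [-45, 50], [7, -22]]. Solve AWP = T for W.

W = [[0, 2], [5, -5], [-5, 0]]

Left-multiply by A⁻¹ and right-multiply by P⁻¹: W = A⁻¹TP⁻¹.
A has determinant 4; A⁻¹ = [[-3, 0, -1], [-2, 0, -1], [3/2, -1/4, 3/4]].
det P = 2; the adjugate gives P⁻¹ = [[1, -2], [1, -3/2]].
A⁻¹T = [[-4, 4], [-5, 10], [15, -20]].
W = (A⁻¹T)P⁻¹ = [[0, 2], [5, -5], [-5, 0]].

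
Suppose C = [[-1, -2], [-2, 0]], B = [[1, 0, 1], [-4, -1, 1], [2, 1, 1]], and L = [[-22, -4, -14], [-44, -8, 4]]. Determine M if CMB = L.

M = C⁻¹LB⁻¹ (apply C⁻¹ on the left and B⁻¹ on the right).
C has determinant -4; C⁻¹ = [[0, -1/2], [-1/2, 1/4]].
B has determinant -4; B⁻¹ = [[1/2, -1/4, -1/4], [-3/2, 1/4, 5/4], [1/2, 1/4, 1/4]].
C⁻¹L = [[22, 4, -2], [0, 0, 8]].
M = (C⁻¹L)B⁻¹ = [[4, -5, -1], [4, 2, 2]].

M = [[4, -5, -1], [4, 2, 2]]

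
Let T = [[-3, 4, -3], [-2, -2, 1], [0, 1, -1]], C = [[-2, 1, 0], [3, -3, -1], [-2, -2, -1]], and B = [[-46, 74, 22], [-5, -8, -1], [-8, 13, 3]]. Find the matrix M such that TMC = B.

Left-multiply by T⁻¹ and right-multiply by C⁻¹: M = T⁻¹BC⁻¹.
det T = -5, so T⁻¹ = [[-1/5, -1/5, 2/5], [2/5, -3/5, -9/5], [2/5, -3/5, -14/5]].
det C = 3; the adjugate gives C⁻¹ = [[1/3, 1/3, -1/3], [5/3, 2/3, -2/3], [-4, -2, 1]].
T⁻¹B = [[7, -8, -3], [-1, 11, 4], [7, -2, 1]].
M = (T⁻¹B)C⁻¹ = [[1, 3, 0], [2, -1, -3], [-5, -1, 0]].

M = [[1, 3, 0], [2, -1, -3], [-5, -1, 0]]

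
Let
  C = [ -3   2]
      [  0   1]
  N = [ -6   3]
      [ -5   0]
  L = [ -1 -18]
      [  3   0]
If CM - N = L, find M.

M = [[1, 5], [-2, 0]]

CM = L + N = [[-7, -15], [-2, 0]].
Left-multiplying both sides by C⁻¹ gives M = C⁻¹(L + N).
det C = -3; the adjugate gives C⁻¹ = [[-1/3, 2/3], [0, 1]].
M = C⁻¹(L + N) = [[1, 5], [-2, 0]].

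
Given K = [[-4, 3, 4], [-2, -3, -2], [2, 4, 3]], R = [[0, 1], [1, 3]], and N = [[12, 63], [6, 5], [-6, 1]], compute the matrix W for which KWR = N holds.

W = [[-2, -3], [5, 0], [1, 0]]

W = K⁻¹NR⁻¹ (apply K⁻¹ on the left and R⁻¹ on the right).
det K = 2; the adjugate gives K⁻¹ = [[-1/2, 7/2, 3], [1, -10, -8], [-1, 11, 9]].
det R = -1; the adjugate gives R⁻¹ = [[-3, 1], [1, 0]].
K⁻¹N = [[-3, -11], [0, 5], [0, 1]].
W = (K⁻¹N)R⁻¹ = [[-2, -3], [5, 0], [1, 0]].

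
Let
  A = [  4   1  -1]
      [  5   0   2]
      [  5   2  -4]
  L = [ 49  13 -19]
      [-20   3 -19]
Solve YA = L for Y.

A is on the right of Y, so right-multiply by A⁻¹: Y = LA⁻¹.
det A = 4, so A⁻¹ = [[-1, 1/2, 1/2], [15/2, -11/4, -13/4], [5/2, -3/4, -5/4]].
Y = LA⁻¹ = [[49, 13, -19], [-20, 3, -19]] · [[-1, 1/2, 1/2], [15/2, -11/4, -13/4], [5/2, -3/4, -5/4]] = [[1, 3, 6], [-5, -4, 4]].

Y = [[1, 3, 6], [-5, -4, 4]]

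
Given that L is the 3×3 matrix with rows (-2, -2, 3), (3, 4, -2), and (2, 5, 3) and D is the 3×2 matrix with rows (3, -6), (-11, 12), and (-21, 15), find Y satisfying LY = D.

Y = [[1, 0], [-4, 3], [-1, 0]]

Since L multiplies Y on the left, Y = L⁻¹D.
det L = 3, so L⁻¹ = [[22/3, 7, -8/3], [-13/3, -4, 5/3], [7/3, 2, -2/3]].
Y = L⁻¹D = [[22/3, 7, -8/3], [-13/3, -4, 5/3], [7/3, 2, -2/3]] · [[3, -6], [-11, 12], [-21, 15]] = [[1, 0], [-4, 3], [-1, 0]].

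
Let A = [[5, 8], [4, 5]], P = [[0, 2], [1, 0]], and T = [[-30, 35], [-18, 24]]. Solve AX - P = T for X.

X = [[2, 1], [-5, 4]]

AX = T + P = [[-30, 37], [-17, 24]].
Since A multiplies X on the left, X = A⁻¹(T + P).
det A = -7; the adjugate gives A⁻¹ = [[-5/7, 8/7], [4/7, -5/7]].
X = A⁻¹(T + P) = [[2, 1], [-5, 4]].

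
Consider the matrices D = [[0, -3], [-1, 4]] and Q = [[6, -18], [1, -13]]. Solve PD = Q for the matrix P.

D is on the right of P, so right-multiply by D⁻¹: P = QD⁻¹.
D has determinant -3; D⁻¹ = [[-4/3, -1], [-1/3, 0]].
P = QD⁻¹ = [[6, -18], [1, -13]] · [[-4/3, -1], [-1/3, 0]] = [[-2, -6], [3, -1]].

P = [[-2, -6], [3, -1]]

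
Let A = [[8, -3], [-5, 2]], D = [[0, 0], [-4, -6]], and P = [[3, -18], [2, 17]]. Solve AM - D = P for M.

M = [[0, -3], [-1, -2]]

AM = P + D = [[3, -18], [-2, 11]].
A is on the left of M, so left-multiply by A⁻¹: M = A⁻¹(P + D).
det A = 1, so A⁻¹ = [[2, 3], [5, 8]].
M = A⁻¹(P + D) = [[0, -3], [-1, -2]].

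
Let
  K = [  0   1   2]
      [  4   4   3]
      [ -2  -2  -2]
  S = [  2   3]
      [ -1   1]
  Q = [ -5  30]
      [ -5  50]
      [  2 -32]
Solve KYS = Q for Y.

Left-multiply by K⁻¹ and right-multiply by S⁻¹: Y = K⁻¹QS⁻¹.
K has determinant 2; K⁻¹ = [[-1, -1, -5/2], [1, 2, 4], [0, -1, -2]].
det S = 5, so S⁻¹ = [[1/5, -3/5], [1/5, 2/5]].
K⁻¹Q = [[5, 0], [-7, 2], [1, 14]].
Y = (K⁻¹Q)S⁻¹ = [[1, -3], [-1, 5], [3, 5]].

Y = [[1, -3], [-1, 5], [3, 5]]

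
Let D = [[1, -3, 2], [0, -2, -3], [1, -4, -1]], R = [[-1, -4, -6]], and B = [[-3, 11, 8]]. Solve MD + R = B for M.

M = [[1, -3, -3]]

MD = B − R = [[-2, 15, 14]].
Right-multiplying both sides by D⁻¹ gives M = (B − R)D⁻¹.
det D = 3; the adjugate gives D⁻¹ = [[-10/3, -11/3, 13/3], [-1, -1, 1], [2/3, 1/3, -2/3]].
M = (B − R)D⁻¹ = [[1, -3, -3]].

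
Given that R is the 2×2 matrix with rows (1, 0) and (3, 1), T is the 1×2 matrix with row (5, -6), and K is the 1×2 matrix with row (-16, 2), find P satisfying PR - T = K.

PR = K + T = [[-11, -4]].
Right-multiplying both sides by R⁻¹ gives P = (K + T)R⁻¹.
det R = 1, so R⁻¹ = [[1, 0], [-3, 1]].
P = (K + T)R⁻¹ = [[1, -4]].

P = [[1, -4]]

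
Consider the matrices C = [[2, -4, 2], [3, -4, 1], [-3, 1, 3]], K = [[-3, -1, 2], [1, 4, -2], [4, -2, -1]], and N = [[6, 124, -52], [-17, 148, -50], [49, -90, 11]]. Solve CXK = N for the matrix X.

Isolating X: multiply by C⁻¹ from the left and K⁻¹ from the right, so X = C⁻¹NK⁻¹.
det C = 4; the adjugate gives C⁻¹ = [[-13/4, 7/2, 1], [-3, 3, 1], [-9/4, 5/2, 1]].
K has determinant -5; K⁻¹ = [[8/5, 1, 6/5], [7/5, 1, 4/5], [18/5, 2, 11/5]].
C⁻¹N = [[-30, 25, 5], [-20, -18, 17], [-7, 1, 3]].
X = (C⁻¹N)K⁻¹ = [[5, 5, -5], [4, -4, -1], [1, 0, -1]].

X = [[5, 5, -5], [4, -4, -1], [1, 0, -1]]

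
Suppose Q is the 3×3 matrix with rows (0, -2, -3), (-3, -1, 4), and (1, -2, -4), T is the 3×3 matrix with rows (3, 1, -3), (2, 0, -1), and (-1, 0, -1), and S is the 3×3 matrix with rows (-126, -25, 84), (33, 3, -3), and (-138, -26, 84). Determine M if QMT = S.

Isolating M: multiply by Q⁻¹ from the left and T⁻¹ from the right, so M = Q⁻¹ST⁻¹.
det Q = -5; the adjugate gives Q⁻¹ = [[-12/5, 2/5, 11/5], [8/5, -3/5, -9/5], [-7/5, 2/5, 6/5]].
det T = 3; the adjugate gives T⁻¹ = [[0, 1/3, -1/3], [1, -2, -1], [0, -1/3, -2/3]].
Q⁻¹S = [[12, 4, -18], [27, 5, -15], [24, 5, -18]].
M = (Q⁻¹S)T⁻¹ = [[4, 2, 4], [5, 4, -4], [5, 4, -1]].

M = [[4, 2, 4], [5, 4, -4], [5, 4, -1]]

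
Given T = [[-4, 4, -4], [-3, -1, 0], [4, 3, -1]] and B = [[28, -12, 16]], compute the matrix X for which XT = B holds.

Right-multiplying both sides by T⁻¹ gives X = BT⁻¹.
det T = 4; the adjugate gives T⁻¹ = [[1/4, -2, -1], [-3/4, 5, 3], [-5/4, 7, 4]].
X = BT⁻¹ = [[28, -12, 16]] · [[1/4, -2, -1], [-3/4, 5, 3], [-5/4, 7, 4]] = [[-4, -4, 0]].

X = [[-4, -4, 0]]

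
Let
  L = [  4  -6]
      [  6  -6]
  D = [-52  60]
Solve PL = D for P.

L is on the right of P, so right-multiply by L⁻¹: P = DL⁻¹.
det L = 12; the adjugate gives L⁻¹ = [[-1/2, 1/2], [-1/2, 1/3]].
P = DL⁻¹ = [[-52, 60]] · [[-1/2, 1/2], [-1/2, 1/3]] = [[-4, -6]].

P = [[-4, -6]]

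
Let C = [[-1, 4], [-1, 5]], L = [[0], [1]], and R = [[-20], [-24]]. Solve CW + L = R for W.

CW = R − L = [[-20], [-25]].
C is on the left of W, so left-multiply by C⁻¹: W = C⁻¹(R − L).
det C = -1; the adjugate gives C⁻¹ = [[-5, 4], [-1, 1]].
W = C⁻¹(R − L) = [[0], [-5]].

W = [[0], [-5]]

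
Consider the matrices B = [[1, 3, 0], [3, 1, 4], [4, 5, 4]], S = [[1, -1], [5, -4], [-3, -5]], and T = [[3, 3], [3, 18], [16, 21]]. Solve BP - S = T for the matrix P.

P = [[1, 2], [1, 0], [1, 2]]

BP = T + S = [[4, 2], [8, 14], [13, 16]].
Left-multiplying both sides by B⁻¹ gives P = B⁻¹(T + S).
det B = -4; the adjugate gives B⁻¹ = [[4, 3, -3], [-1, -1, 1], [-11/4, -7/4, 2]].
P = B⁻¹(T + S) = [[1, 2], [1, 0], [1, 2]].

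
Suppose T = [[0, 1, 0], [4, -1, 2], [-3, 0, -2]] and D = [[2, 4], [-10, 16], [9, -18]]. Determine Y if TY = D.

Since T multiplies Y on the left, Y = T⁻¹D.
det T = 2, so T⁻¹ = [[1, 1, 1], [1, 0, 0], [-3/2, -3/2, -2]].
Y = T⁻¹D = [[1, 1, 1], [1, 0, 0], [-3/2, -3/2, -2]] · [[2, 4], [-10, 16], [9, -18]] = [[1, 2], [2, 4], [-6, 6]].

Y = [[1, 2], [2, 4], [-6, 6]]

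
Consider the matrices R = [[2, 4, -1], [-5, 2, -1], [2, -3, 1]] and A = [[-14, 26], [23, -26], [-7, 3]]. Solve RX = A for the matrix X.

Left-multiplying both sides by R⁻¹ gives X = R⁻¹A.
R has determinant -1; R⁻¹ = [[1, 1, 2], [-3, -4, -7], [-11, -14, -24]].
X = R⁻¹A = [[1, 1, 2], [-3, -4, -7], [-11, -14, -24]] · [[-14, 26], [23, -26], [-7, 3]] = [[-5, 6], [-1, 5], [0, 6]].

X = [[-5, 6], [-1, 5], [0, 6]]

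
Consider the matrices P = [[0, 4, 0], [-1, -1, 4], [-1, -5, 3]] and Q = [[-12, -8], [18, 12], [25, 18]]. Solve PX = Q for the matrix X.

P is on the left of X, so left-multiply by P⁻¹: X = P⁻¹Q.
P has determinant -4; P⁻¹ = [[-17/4, 3, -4], [1/4, 0, 0], [-1, 1, -1]].
X = P⁻¹Q = [[-17/4, 3, -4], [1/4, 0, 0], [-1, 1, -1]] · [[-12, -8], [18, 12], [25, 18]] = [[5, -2], [-3, -2], [5, 2]].

X = [[5, -2], [-3, -2], [5, 2]]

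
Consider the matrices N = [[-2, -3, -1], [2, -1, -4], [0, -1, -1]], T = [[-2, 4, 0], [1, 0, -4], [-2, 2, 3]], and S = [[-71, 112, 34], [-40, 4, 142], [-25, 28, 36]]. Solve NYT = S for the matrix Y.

Left-multiply by N⁻¹ and right-multiply by T⁻¹: Y = N⁻¹ST⁻¹.
det N = 2, so N⁻¹ = [[-3/2, -1, 11/2], [1, 1, -5], [-1, -1, 4]].
det T = 4, so T⁻¹ = [[2, -3, -4], [5/4, -3/2, -2], [1/2, -1, -1]].
N⁻¹S = [[9, -18, 5], [14, -24, -4], [11, -4, -32]].
Y = (N⁻¹S)T⁻¹ = [[-2, -5, -5], [-4, -2, -4], [1, 5, -4]].

Y = [[-2, -5, -5], [-4, -2, -4], [1, 5, -4]]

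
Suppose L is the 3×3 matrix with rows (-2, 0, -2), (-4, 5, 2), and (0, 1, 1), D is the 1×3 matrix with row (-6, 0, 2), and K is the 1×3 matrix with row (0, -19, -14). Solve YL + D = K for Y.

Y = [[3, -3, -4]]

YL = K − D = [[6, -19, -16]].
Right-multiplying both sides by L⁻¹ gives Y = (K − D)L⁻¹.
det L = 2; the adjugate gives L⁻¹ = [[3/2, -1, 5], [2, -1, 6], [-2, 1, -5]].
Y = (K − D)L⁻¹ = [[3, -3, -4]].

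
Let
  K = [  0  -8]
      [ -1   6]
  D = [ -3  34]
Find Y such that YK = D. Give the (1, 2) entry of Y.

K is on the right of Y, so right-multiply by K⁻¹: Y = DK⁻¹.
det K = -8; the adjugate gives K⁻¹ = [[-3/4, -1], [-1/8, 0]].
Y = DK⁻¹ = [[-3, 34]] · [[-3/4, -1], [-1/8, 0]] = [[-2, 3]].

3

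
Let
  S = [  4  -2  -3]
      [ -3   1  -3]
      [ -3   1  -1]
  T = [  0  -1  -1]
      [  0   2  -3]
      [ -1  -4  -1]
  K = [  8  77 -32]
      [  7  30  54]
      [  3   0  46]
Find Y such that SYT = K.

Y = S⁻¹KT⁻¹ (apply S⁻¹ on the left and T⁻¹ on the right).
det S = -4, so S⁻¹ = [[-1/2, 5/4, -9/4], [-3/2, 13/4, -21/4], [0, -1/2, 1/2]].
det T = -5; the adjugate gives T⁻¹ = [[14/5, -3/5, -1], [-3/5, 1/5, 0], [-2/5, -1/5, 0]].
S⁻¹K = [[-2, -1, -20], [-5, -18, -18], [-2, -15, -4]].
Y = (S⁻¹K)T⁻¹ = [[3, 5, 2], [4, 3, 5], [5, -1, 2]].

Y = [[3, 5, 2], [4, 3, 5], [5, -1, 2]]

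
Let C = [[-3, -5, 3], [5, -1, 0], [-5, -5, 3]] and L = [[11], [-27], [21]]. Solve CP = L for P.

Since C multiplies P on the left, P = C⁻¹L.
det C = -6, so C⁻¹ = [[1/2, 0, -1/2], [5/2, -1, -5/2], [5, -5/3, -14/3]].
P = C⁻¹L = [[1/2, 0, -1/2], [5/2, -1, -5/2], [5, -5/3, -14/3]] · [[11], [-27], [21]] = [[-5], [2], [2]].

P = [[-5], [2], [2]]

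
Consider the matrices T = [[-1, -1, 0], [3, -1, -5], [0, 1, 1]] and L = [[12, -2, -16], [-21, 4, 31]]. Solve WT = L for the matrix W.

W = [[-6, 2, -6], [3, -6, 1]]

Since T sits to the right of W, W = LT⁻¹.
det T = -1, so T⁻¹ = [[-4, -1, -5], [3, 1, 5], [-3, -1, -4]].
W = LT⁻¹ = [[12, -2, -16], [-21, 4, 31]] · [[-4, -1, -5], [3, 1, 5], [-3, -1, -4]] = [[-6, 2, -6], [3, -6, 1]].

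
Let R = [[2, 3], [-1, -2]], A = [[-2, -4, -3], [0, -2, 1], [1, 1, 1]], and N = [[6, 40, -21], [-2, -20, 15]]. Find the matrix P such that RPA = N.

P = [[-2, -5, 2], [3, -4, 4]]

Isolating P: multiply by R⁻¹ from the left and A⁻¹ from the right, so P = R⁻¹NA⁻¹.
det R = -1; the adjugate gives R⁻¹ = [[2, 3], [-1, -2]].
A has determinant -4; A⁻¹ = [[3/4, -1/4, 5/2], [-1/4, -1/4, -1/2], [-1/2, 1/2, -1]].
R⁻¹N = [[6, 20, 3], [-2, 0, -9]].
P = (R⁻¹N)A⁻¹ = [[-2, -5, 2], [3, -4, 4]].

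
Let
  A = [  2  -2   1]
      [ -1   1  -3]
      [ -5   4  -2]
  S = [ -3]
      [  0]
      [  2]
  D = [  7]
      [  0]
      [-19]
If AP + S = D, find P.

P = [[1], [-5], [-2]]

AP = D − S = [[10], [0], [-21]].
Since A multiplies P on the left, P = A⁻¹(D − S).
det A = -5; the adjugate gives A⁻¹ = [[-2, 0, -1], [-13/5, -1/5, -1], [-1/5, -2/5, 0]].
P = A⁻¹(D − S) = [[1], [-5], [-2]].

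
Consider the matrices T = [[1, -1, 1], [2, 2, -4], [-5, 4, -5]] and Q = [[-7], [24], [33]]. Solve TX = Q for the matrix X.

Since T multiplies X on the left, X = T⁻¹Q.
det T = -6; the adjugate gives T⁻¹ = [[-1, 1/6, -1/3], [-5, 0, -1], [-3, -1/6, -2/3]].
X = T⁻¹Q = [[-1, 1/6, -1/3], [-5, 0, -1], [-3, -1/6, -2/3]] · [[-7], [24], [33]] = [[0], [2], [-5]].

X = [[0], [2], [-5]]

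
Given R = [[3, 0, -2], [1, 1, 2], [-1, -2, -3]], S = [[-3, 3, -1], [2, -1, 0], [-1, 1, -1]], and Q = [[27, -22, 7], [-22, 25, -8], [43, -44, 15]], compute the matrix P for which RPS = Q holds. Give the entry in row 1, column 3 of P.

Isolating P: multiply by R⁻¹ from the left and S⁻¹ from the right, so P = R⁻¹QS⁻¹.
R has determinant 5; R⁻¹ = [[1/5, 4/5, 2/5], [1/5, -11/5, -8/5], [-1/5, 6/5, 3/5]].
det S = 2; the adjugate gives S⁻¹ = [[1/2, 1, -1/2], [1, 1, -1], [1/2, 0, -3/2]].
R⁻¹Q = [[5, -2, 1], [-15, 11, -5], [-6, 8, -2]].
P = (R⁻¹Q)S⁻¹ = [[1, 3, -2], [1, -4, 4], [4, 2, -2]].

-2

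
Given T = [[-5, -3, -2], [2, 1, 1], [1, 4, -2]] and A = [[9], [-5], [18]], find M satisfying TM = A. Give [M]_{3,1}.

-4

T is on the left of M, so left-multiply by T⁻¹: M = T⁻¹A.
det T = 1; the adjugate gives T⁻¹ = [[-6, -14, -1], [5, 12, 1], [7, 17, 1]].
M = T⁻¹A = [[-6, -14, -1], [5, 12, 1], [7, 17, 1]] · [[9], [-5], [18]] = [[-2], [3], [-4]].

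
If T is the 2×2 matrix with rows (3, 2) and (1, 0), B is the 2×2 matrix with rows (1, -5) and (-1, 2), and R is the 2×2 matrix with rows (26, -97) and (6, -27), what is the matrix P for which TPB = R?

P = [[5, -1], [0, -4]]

P = T⁻¹RB⁻¹ (apply T⁻¹ on the left and B⁻¹ on the right).
T has determinant -2; T⁻¹ = [[0, 1], [1/2, -3/2]].
det B = -3; the adjugate gives B⁻¹ = [[-2/3, -5/3], [-1/3, -1/3]].
T⁻¹R = [[6, -27], [4, -8]].
P = (T⁻¹R)B⁻¹ = [[5, -1], [0, -4]].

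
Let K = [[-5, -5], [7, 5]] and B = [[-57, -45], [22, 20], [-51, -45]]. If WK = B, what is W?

K is on the right of W, so right-multiply by K⁻¹: W = BK⁻¹.
det K = 10, so K⁻¹ = [[1/2, 1/2], [-7/10, -1/2]].
W = BK⁻¹ = [[-57, -45], [22, 20], [-51, -45]] · [[1/2, 1/2], [-7/10, -1/2]] = [[3, -6], [-3, 1], [6, -3]].

W = [[3, -6], [-3, 1], [6, -3]]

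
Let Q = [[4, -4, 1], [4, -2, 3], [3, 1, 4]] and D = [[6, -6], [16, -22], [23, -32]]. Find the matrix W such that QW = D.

Q is on the left of W, so left-multiply by Q⁻¹: W = Q⁻¹D.
det Q = -6, so Q⁻¹ = [[11/6, -17/6, 5/3], [7/6, -13/6, 4/3], [-5/3, 8/3, -4/3]].
W = Q⁻¹D = [[11/6, -17/6, 5/3], [7/6, -13/6, 4/3], [-5/3, 8/3, -4/3]] · [[6, -6], [16, -22], [23, -32]] = [[4, -2], [3, -2], [2, -6]].

W = [[4, -2], [3, -2], [2, -6]]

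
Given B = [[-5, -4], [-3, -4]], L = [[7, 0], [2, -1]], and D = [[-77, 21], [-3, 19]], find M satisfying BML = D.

Isolating M: multiply by B⁻¹ from the left and L⁻¹ from the right, so M = B⁻¹DL⁻¹.
B has determinant 8; B⁻¹ = [[-1/2, 1/2], [3/8, -5/8]].
det L = -7; the adjugate gives L⁻¹ = [[1/7, 0], [2/7, -1]].
B⁻¹D = [[37, -1], [-27, -4]].
M = (B⁻¹D)L⁻¹ = [[5, 1], [-5, 4]].

M = [[5, 1], [-5, 4]]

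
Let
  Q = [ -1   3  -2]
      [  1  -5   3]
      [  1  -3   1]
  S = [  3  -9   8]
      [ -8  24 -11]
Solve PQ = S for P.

P = [[-5, 0, -2], [3, 0, -5]]

Since Q sits to the right of P, P = SQ⁻¹.
det Q = -2; the adjugate gives Q⁻¹ = [[-2, -3/2, 1/2], [-1, -1/2, -1/2], [-1, 0, -1]].
P = SQ⁻¹ = [[3, -9, 8], [-8, 24, -11]] · [[-2, -3/2, 1/2], [-1, -1/2, -1/2], [-1, 0, -1]] = [[-5, 0, -2], [3, 0, -5]].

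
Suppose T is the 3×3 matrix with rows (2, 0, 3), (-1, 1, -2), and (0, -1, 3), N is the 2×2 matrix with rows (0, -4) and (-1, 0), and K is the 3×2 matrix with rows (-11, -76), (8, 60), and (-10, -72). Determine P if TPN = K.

Left-multiply by T⁻¹ and right-multiply by N⁻¹: P = T⁻¹KN⁻¹.
det T = 5, so T⁻¹ = [[1/5, -3/5, -3/5], [3/5, 6/5, 1/5], [1/5, 2/5, 2/5]].
det N = -4; the adjugate gives N⁻¹ = [[0, -1], [-1/4, 0]].
T⁻¹K = [[-1, -8], [1, 12], [-3, -20]].
P = (T⁻¹K)N⁻¹ = [[2, 1], [-3, -1], [5, 3]].

P = [[2, 1], [-3, -1], [5, 3]]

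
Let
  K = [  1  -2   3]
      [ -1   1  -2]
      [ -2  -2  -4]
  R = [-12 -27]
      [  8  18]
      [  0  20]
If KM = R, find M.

K is on the left of M, so left-multiply by K⁻¹: M = K⁻¹R.
K has determinant 4; K⁻¹ = [[-2, -7/2, 1/4], [0, 1/2, -1/4], [1, 3/2, -1/4]].
M = K⁻¹R = [[-2, -7/2, 1/4], [0, 1/2, -1/4], [1, 3/2, -1/4]] · [[-12, -27], [8, 18], [0, 20]] = [[-4, -4], [4, 4], [0, -5]].

M = [[-4, -4], [4, 4], [0, -5]]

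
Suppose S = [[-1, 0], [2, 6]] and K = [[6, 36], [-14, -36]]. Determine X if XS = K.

X = [[6, 6], [2, -6]]

S is on the right of X, so right-multiply by S⁻¹: X = KS⁻¹.
det S = -6, so S⁻¹ = [[-1, 0], [1/3, 1/6]].
X = KS⁻¹ = [[6, 36], [-14, -36]] · [[-1, 0], [1/3, 1/6]] = [[6, 6], [2, -6]].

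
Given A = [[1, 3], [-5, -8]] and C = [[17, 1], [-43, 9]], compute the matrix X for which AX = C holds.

Left-multiplying both sides by A⁻¹ gives X = A⁻¹C.
det A = 7, so A⁻¹ = [[-8/7, -3/7], [5/7, 1/7]].
X = A⁻¹C = [[-8/7, -3/7], [5/7, 1/7]] · [[17, 1], [-43, 9]] = [[-1, -5], [6, 2]].

X = [[-1, -5], [6, 2]]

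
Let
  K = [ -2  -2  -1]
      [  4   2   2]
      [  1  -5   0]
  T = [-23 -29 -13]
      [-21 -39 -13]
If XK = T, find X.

X = [[1, -6, 3], [1, -6, 5]]

K is on the right of X, so right-multiply by K⁻¹: X = TK⁻¹.
K has determinant -2; K⁻¹ = [[-5, -5/2, 1], [-1, -1/2, 0], [11, 6, -2]].
X = TK⁻¹ = [[-23, -29, -13], [-21, -39, -13]] · [[-5, -5/2, 1], [-1, -1/2, 0], [11, 6, -2]] = [[1, -6, 3], [1, -6, 5]].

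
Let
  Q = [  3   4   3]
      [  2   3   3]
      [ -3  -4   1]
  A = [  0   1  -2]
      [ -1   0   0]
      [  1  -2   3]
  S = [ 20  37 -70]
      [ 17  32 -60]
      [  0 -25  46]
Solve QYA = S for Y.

Y = [[0, -3, 4], [5, 0, -4], [3, -5, 0]]

Y = Q⁻¹SA⁻¹ (apply Q⁻¹ on the left and A⁻¹ on the right).
det Q = 4; the adjugate gives Q⁻¹ = [[15/4, -4, 3/4], [-11/4, 3, -3/4], [1/4, 0, 1/4]].
A has determinant -1; A⁻¹ = [[0, -1, 0], [-3, -2, -2], [-2, -1, -1]].
Q⁻¹S = [[7, -8, 12], [-4, 13, -22], [5, 3, -6]].
Y = (Q⁻¹S)A⁻¹ = [[0, -3, 4], [5, 0, -4], [3, -5, 0]].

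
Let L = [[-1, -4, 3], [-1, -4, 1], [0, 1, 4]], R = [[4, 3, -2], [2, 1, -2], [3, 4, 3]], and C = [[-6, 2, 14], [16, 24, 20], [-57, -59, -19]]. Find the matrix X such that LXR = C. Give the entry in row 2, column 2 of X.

0

Left-multiply by L⁻¹ and right-multiply by R⁻¹: X = L⁻¹CR⁻¹.
L has determinant -2; L⁻¹ = [[17/2, -19/2, -4], [-2, 2, 1], [1/2, -1/2, 0]].
det R = -2; the adjugate gives R⁻¹ = [[-11/2, 17/2, 2], [6, -9, -2], [-5/2, 7/2, 1]].
L⁻¹C = [[25, 25, 5], [-13, -15, -7], [-11, -11, -3]].
X = (L⁻¹C)R⁻¹ = [[0, 5, 5], [-1, 0, -3], [2, -5, -3]].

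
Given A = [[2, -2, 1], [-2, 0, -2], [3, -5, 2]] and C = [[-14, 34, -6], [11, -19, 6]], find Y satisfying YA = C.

Y = [[-2, -4, -6], [2, 1, 3]]

Since A sits to the right of Y, Y = CA⁻¹.
A has determinant -6; A⁻¹ = [[5/3, 1/6, -2/3], [1/3, -1/6, -1/3], [-5/3, -2/3, 2/3]].
Y = CA⁻¹ = [[-14, 34, -6], [11, -19, 6]] · [[5/3, 1/6, -2/3], [1/3, -1/6, -1/3], [-5/3, -2/3, 2/3]] = [[-2, -4, -6], [2, 1, 3]].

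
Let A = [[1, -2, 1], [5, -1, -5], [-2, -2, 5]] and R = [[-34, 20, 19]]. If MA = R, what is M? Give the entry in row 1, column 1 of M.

-6

A is on the right of M, so right-multiply by A⁻¹: M = RA⁻¹.
det A = 3; the adjugate gives A⁻¹ = [[-5, 8/3, 11/3], [-5, 7/3, 10/3], [-4, 2, 3]].
M = RA⁻¹ = [[-34, 20, 19]] · [[-5, 8/3, 11/3], [-5, 7/3, 10/3], [-4, 2, 3]] = [[-6, -6, -1]].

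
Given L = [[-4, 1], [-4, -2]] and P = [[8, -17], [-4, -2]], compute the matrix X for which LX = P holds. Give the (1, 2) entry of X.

Left-multiplying both sides by L⁻¹ gives X = L⁻¹P.
det L = 12; the adjugate gives L⁻¹ = [[-1/6, -1/12], [1/3, -1/3]].
X = L⁻¹P = [[-1/6, -1/12], [1/3, -1/3]] · [[8, -17], [-4, -2]] = [[-1, 3], [4, -5]].

3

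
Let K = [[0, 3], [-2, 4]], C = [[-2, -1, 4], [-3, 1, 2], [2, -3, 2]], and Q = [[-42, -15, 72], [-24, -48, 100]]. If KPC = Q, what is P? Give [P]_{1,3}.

Isolating P: multiply by K⁻¹ from the left and C⁻¹ from the right, so P = K⁻¹QC⁻¹.
K has determinant 6; K⁻¹ = [[2/3, -1/2], [1/3, 0]].
det C = 2, so C⁻¹ = [[4, -5, -3], [5, -6, -4], [7/2, -4, -5/2]].
K⁻¹Q = [[-16, 14, -2], [-14, -5, 24]].
P = (K⁻¹Q)C⁻¹ = [[-1, 4, -3], [3, 4, 2]].

-3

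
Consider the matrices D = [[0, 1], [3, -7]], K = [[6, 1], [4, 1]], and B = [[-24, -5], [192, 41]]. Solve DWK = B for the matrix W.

W = [[0, 2], [-2, -3]]

W = D⁻¹BK⁻¹ (apply D⁻¹ on the left and K⁻¹ on the right).
det D = -3, so D⁻¹ = [[7/3, 1/3], [1, 0]].
det K = 2; the adjugate gives K⁻¹ = [[1/2, -1/2], [-2, 3]].
D⁻¹B = [[8, 2], [-24, -5]].
W = (D⁻¹B)K⁻¹ = [[0, 2], [-2, -3]].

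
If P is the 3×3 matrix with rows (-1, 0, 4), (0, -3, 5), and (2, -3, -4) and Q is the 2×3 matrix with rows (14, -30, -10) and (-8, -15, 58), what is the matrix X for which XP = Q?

X = [[-6, 6, 4], [6, 6, -1]]

Right-multiplying both sides by P⁻¹ gives X = QP⁻¹.
det P = -3, so P⁻¹ = [[-9, 4, -4], [-10/3, 4/3, -5/3], [-2, 1, -1]].
X = QP⁻¹ = [[14, -30, -10], [-8, -15, 58]] · [[-9, 4, -4], [-10/3, 4/3, -5/3], [-2, 1, -1]] = [[-6, 6, 4], [6, 6, -1]].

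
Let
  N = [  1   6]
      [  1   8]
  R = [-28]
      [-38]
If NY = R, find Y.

N is on the left of Y, so left-multiply by N⁻¹: Y = N⁻¹R.
N has determinant 2; N⁻¹ = [[4, -3], [-1/2, 1/2]].
Y = N⁻¹R = [[4, -3], [-1/2, 1/2]] · [[-28], [-38]] = [[2], [-5]].

Y = [[2], [-5]]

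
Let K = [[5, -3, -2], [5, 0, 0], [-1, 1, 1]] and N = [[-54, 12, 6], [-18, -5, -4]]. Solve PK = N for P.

K is on the right of P, so right-multiply by K⁻¹: P = NK⁻¹.
det K = 5, so K⁻¹ = [[0, 1/5, 0], [-1, 3/5, -2], [1, -2/5, 3]].
P = NK⁻¹ = [[-54, 12, 6], [-18, -5, -4]] · [[0, 1/5, 0], [-1, 3/5, -2], [1, -2/5, 3]] = [[-6, -6, -6], [1, -5, -2]].

P = [[-6, -6, -6], [1, -5, -2]]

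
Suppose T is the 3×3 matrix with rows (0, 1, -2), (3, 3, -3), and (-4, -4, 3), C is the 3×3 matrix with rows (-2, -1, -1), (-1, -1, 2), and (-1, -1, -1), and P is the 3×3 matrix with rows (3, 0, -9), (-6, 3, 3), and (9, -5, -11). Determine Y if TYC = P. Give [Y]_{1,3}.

-5

Isolating Y: multiply by T⁻¹ from the left and C⁻¹ from the right, so Y = T⁻¹PC⁻¹.
det T = 3; the adjugate gives T⁻¹ = [[-1, 5/3, 1], [1, -8/3, -2], [0, -4/3, -1]].
C has determinant -3; C⁻¹ = [[-1, 0, 1], [1, -1/3, -5/3], [0, 1/3, -1/3]].
T⁻¹P = [[-4, 0, 3], [1, 2, 5], [-1, 1, 7]].
Y = (T⁻¹P)C⁻¹ = [[4, 1, -5], [1, 1, -4], [2, 2, -5]].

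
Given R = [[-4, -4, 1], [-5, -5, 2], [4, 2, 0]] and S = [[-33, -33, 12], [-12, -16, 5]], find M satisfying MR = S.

Right-multiplying both sides by R⁻¹ gives M = SR⁻¹.
det R = -6; the adjugate gives R⁻¹ = [[2/3, -1/3, 1/2], [-4/3, 2/3, -1/2], [-5/3, 4/3, 0]].
M = SR⁻¹ = [[-33, -33, 12], [-12, -16, 5]] · [[2/3, -1/3, 1/2], [-4/3, 2/3, -1/2], [-5/3, 4/3, 0]] = [[2, 5, 0], [5, 0, 2]].

M = [[2, 5, 0], [5, 0, 2]]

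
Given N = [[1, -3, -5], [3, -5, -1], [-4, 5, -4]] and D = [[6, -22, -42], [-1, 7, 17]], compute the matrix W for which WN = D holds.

W = [[4, 6, 4], [1, -6, -4]]

N is on the right of W, so right-multiply by N⁻¹: W = DN⁻¹.
det N = 2, so N⁻¹ = [[25/2, -37/2, -11], [8, -12, -7], [-5/2, 7/2, 2]].
W = DN⁻¹ = [[6, -22, -42], [-1, 7, 17]] · [[25/2, -37/2, -11], [8, -12, -7], [-5/2, 7/2, 2]] = [[4, 6, 4], [1, -6, -4]].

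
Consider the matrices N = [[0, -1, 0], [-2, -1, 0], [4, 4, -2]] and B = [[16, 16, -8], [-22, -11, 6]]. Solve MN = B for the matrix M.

M = [[0, 0, 4], [-6, 5, -3]]

Right-multiplying both sides by N⁻¹ gives M = BN⁻¹.
det N = 4, so N⁻¹ = [[1/2, -1/2, 0], [-1, 0, 0], [-1, -1, -1/2]].
M = BN⁻¹ = [[16, 16, -8], [-22, -11, 6]] · [[1/2, -1/2, 0], [-1, 0, 0], [-1, -1, -1/2]] = [[0, 0, 4], [-6, 5, -3]].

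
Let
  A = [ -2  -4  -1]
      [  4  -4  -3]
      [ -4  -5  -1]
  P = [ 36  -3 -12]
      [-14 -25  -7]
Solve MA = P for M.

M = [[2, 5, -5], [-1, 1, 5]]

Since A sits to the right of M, M = PA⁻¹.
det A = -6; the adjugate gives A⁻¹ = [[11/6, -1/6, -4/3], [-8/3, 1/3, 5/3], [6, -1, -4]].
M = PA⁻¹ = [[36, -3, -12], [-14, -25, -7]] · [[11/6, -1/6, -4/3], [-8/3, 1/3, 5/3], [6, -1, -4]] = [[2, 5, -5], [-1, 1, 5]].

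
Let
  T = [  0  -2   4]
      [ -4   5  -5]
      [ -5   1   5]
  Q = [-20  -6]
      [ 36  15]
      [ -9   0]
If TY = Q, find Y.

Since T multiplies Y on the left, Y = T⁻¹Q.
T has determinant -6; T⁻¹ = [[-5, -7/3, 5/3], [-15/2, -10/3, 8/3], [-7/2, -5/3, 4/3]].
Y = T⁻¹Q = [[-5, -7/3, 5/3], [-15/2, -10/3, 8/3], [-7/2, -5/3, 4/3]] · [[-20, -6], [36, 15], [-9, 0]] = [[1, -5], [6, -5], [-2, -4]].

Y = [[1, -5], [6, -5], [-2, -4]]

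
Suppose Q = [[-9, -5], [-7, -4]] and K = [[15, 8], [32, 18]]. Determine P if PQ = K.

P = [[-4, 3], [-2, -2]]

Right-multiplying both sides by Q⁻¹ gives P = KQ⁻¹.
det Q = 1, so Q⁻¹ = [[-4, 5], [7, -9]].
P = KQ⁻¹ = [[15, 8], [32, 18]] · [[-4, 5], [7, -9]] = [[-4, 3], [-2, -2]].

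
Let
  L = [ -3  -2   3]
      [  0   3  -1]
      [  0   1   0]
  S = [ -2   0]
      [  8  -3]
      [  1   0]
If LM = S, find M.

M = [[-5, 3], [1, 0], [-5, 3]]

L is on the left of M, so left-multiply by L⁻¹: M = L⁻¹S.
det L = -3, so L⁻¹ = [[-1/3, -1, 7/3], [0, 0, 1], [0, -1, 3]].
M = L⁻¹S = [[-1/3, -1, 7/3], [0, 0, 1], [0, -1, 3]] · [[-2, 0], [8, -3], [1, 0]] = [[-5, 3], [1, 0], [-5, 3]].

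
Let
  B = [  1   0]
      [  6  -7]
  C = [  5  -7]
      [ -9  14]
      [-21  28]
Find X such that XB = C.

X = [[-1, 1], [3, -2], [3, -4]]

B is on the right of X, so right-multiply by B⁻¹: X = CB⁻¹.
det B = -7; the adjugate gives B⁻¹ = [[1, 0], [6/7, -1/7]].
X = CB⁻¹ = [[5, -7], [-9, 14], [-21, 28]] · [[1, 0], [6/7, -1/7]] = [[-1, 1], [3, -2], [3, -4]].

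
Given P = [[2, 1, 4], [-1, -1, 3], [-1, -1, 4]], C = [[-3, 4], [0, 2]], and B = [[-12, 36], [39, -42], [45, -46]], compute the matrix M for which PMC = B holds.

M = [[5, 1], [2, 0], [-2, 2]]

Isolating M: multiply by P⁻¹ from the left and C⁻¹ from the right, so M = P⁻¹BC⁻¹.
det P = -1, so P⁻¹ = [[1, 8, -7], [-1, -12, 10], [0, -1, 1]].
det C = -6; the adjugate gives C⁻¹ = [[-1/3, 2/3], [0, 1/2]].
P⁻¹B = [[-15, 22], [-6, 8], [6, -4]].
M = (P⁻¹B)C⁻¹ = [[5, 1], [2, 0], [-2, 2]].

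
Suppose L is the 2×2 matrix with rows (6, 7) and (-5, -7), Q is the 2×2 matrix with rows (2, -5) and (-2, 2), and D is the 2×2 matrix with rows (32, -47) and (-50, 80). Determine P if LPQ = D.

P = [[-5, 4], [5, -5]]

Isolating P: multiply by L⁻¹ from the left and Q⁻¹ from the right, so P = L⁻¹DQ⁻¹.
det L = -7, so L⁻¹ = [[1, 1], [-5/7, -6/7]].
Q has determinant -6; Q⁻¹ = [[-1/3, -5/6], [-1/3, -1/3]].
L⁻¹D = [[-18, 33], [20, -35]].
P = (L⁻¹D)Q⁻¹ = [[-5, 4], [5, -5]].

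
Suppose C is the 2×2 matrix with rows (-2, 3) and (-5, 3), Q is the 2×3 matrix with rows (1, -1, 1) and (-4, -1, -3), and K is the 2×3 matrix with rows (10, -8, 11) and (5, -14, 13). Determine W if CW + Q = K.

CW = K − Q = [[9, -7, 10], [9, -13, 16]].
Since C multiplies W on the left, W = C⁻¹(K − Q).
det C = 9; the adjugate gives C⁻¹ = [[1/3, -1/3], [5/9, -2/9]].
W = C⁻¹(K − Q) = [[0, 2, -2], [3, -1, 2]].

W = [[0, 2, -2], [3, -1, 2]]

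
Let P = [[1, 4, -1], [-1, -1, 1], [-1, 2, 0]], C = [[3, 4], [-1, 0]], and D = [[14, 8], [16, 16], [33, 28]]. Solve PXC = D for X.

X = [[-3, 4], [2, -4], [3, -4]]

Left-multiply by P⁻¹ and right-multiply by C⁻¹: X = P⁻¹DC⁻¹.
P has determinant -3; P⁻¹ = [[2/3, 2/3, -1], [1/3, 1/3, 0], [1, 2, -1]].
det C = 4, so C⁻¹ = [[0, -1], [1/4, 3/4]].
P⁻¹D = [[-13, -12], [10, 8], [13, 12]].
X = (P⁻¹D)C⁻¹ = [[-3, 4], [2, -4], [3, -4]].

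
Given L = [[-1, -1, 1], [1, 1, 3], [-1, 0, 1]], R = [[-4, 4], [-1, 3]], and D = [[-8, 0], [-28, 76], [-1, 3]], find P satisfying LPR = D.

Isolating P: multiply by L⁻¹ from the left and R⁻¹ from the right, so P = L⁻¹DR⁻¹.
det L = 4, so L⁻¹ = [[1/4, 1/4, -1], [-1, 0, 1], [1/4, 1/4, 0]].
det R = -8, so R⁻¹ = [[-3/8, 1/2], [-1/8, 1/2]].
L⁻¹D = [[-8, 16], [7, 3], [-9, 19]].
P = (L⁻¹D)R⁻¹ = [[1, 4], [-3, 5], [1, 5]].

P = [[1, 4], [-3, 5], [1, 5]]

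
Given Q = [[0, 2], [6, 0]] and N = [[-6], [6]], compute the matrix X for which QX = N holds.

Since Q multiplies X on the left, X = Q⁻¹N.
det Q = -12, so Q⁻¹ = [[0, 1/6], [1/2, 0]].
X = Q⁻¹N = [[0, 1/6], [1/2, 0]] · [[-6], [6]] = [[1], [-3]].

X = [[1], [-3]]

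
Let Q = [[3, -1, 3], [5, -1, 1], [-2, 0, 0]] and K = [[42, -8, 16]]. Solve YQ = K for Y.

Y = [[4, 4, -5]]

Right-multiplying both sides by Q⁻¹ gives Y = KQ⁻¹.
Q has determinant -4; Q⁻¹ = [[0, 0, -1/2], [1/2, -3/2, -3], [1/2, -1/2, -1/2]].
Y = KQ⁻¹ = [[42, -8, 16]] · [[0, 0, -1/2], [1/2, -3/2, -3], [1/2, -1/2, -1/2]] = [[4, 4, -5]].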